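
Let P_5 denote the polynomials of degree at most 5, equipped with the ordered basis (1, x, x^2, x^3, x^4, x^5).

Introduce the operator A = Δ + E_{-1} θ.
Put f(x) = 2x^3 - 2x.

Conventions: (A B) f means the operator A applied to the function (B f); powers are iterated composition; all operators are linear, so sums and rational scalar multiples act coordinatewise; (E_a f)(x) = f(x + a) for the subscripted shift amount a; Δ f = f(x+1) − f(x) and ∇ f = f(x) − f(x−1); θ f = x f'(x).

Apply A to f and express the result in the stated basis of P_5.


Δ f = 6x^2 + 6x
θ f = 6x^3 - 2x
E_{-1} θ f = 6x^3 - 18x^2 + 16x - 4
(Δ + E_{-1} θ) f = 6x^3 - 12x^2 + 22x - 4

the result is g(x) = 6x^3 - 12x^2 + 22x - 4


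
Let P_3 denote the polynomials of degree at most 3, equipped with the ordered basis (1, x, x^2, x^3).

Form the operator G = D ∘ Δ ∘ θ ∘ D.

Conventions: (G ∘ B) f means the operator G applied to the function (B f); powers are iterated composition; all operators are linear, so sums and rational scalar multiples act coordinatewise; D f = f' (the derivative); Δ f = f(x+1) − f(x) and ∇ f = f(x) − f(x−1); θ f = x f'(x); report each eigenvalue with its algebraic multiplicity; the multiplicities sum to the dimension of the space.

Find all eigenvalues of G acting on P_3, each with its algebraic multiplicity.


λ = 0 (multiplicity 4)

image of 1: 0
image of x: 0
image of x^2: 0
image of x^3: 12
the matrix is upper triangular; its diagonal is (0, 0, 0, 0)
for a triangular matrix the eigenvalues are the diagonal entries, with algebraic multiplicity their repetition count


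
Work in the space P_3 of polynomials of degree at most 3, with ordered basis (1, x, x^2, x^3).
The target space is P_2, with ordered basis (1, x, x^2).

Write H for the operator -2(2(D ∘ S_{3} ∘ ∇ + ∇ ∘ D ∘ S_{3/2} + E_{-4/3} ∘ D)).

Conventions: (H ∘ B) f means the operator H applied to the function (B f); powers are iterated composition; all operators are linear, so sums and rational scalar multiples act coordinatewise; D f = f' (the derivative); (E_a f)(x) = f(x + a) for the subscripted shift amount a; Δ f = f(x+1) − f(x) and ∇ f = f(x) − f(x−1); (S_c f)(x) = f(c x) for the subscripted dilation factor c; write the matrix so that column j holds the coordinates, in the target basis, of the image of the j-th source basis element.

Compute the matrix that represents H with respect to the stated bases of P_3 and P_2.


the matrix is [[0, -4, -94/3, 331/6]; [0, 0, -8, -265]; [0, 0, 0, -12]] (rows listed top to bottom)

image of 1: 0
image of x: -4
image of x^2: -8x - 94/3
image of x^3: -12x^2 - 265x + 331/6
each image's coordinates form column j of the matrix


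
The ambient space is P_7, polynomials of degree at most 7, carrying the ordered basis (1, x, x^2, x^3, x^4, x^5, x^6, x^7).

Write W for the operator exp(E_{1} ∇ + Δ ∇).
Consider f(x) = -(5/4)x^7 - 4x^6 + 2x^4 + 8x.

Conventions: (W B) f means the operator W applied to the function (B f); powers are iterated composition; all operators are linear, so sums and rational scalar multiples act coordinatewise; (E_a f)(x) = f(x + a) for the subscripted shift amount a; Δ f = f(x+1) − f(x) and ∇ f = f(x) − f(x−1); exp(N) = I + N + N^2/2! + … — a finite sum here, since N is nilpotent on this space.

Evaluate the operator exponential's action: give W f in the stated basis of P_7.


the result is g(x) = -(5/4)x^7 - (51/4)x^6 - 129x^5 - (2877/4)x^4 - (12763/4)x^3 - (17919/2)x^2 - (64853/4)x - 53549/4

order-1 term: -(35/4)x^6 - (411/4)x^5 - (895/4)x^4 - (813/4)x^3 - (681/4)x^2 - (169/4)x + 3/4
order-2 term: -(105/4)x^5 - (1815/4)x^4 - (8305/4)x^3 - (12117/4)x^2 - (9317/4)x - 3113/4
order-3 term: -(175/4)x^4 - (1735/2)x^3 - (19545/4)x^2 - (17969/2)x - 19841/4
order-4 term: -(175/4)x^3 - (1695/2)x^2 - (17755/4)x - 12321/2
order-5 term: -(105/4)x^2 - (1671/4)x - 1405
order-6 term: -(35/4)x - 331/4
order-7 term: -5/4
the series for exp(E_{1} ∇ + Δ ∇) f terminates at order 7
exp(E_{1} ∇ + Δ ∇) f = -(5/4)x^7 - (51/4)x^6 - 129x^5 - (2877/4)x^4 - (12763/4)x^3 - (17919/2)x^2 - (64853/4)x - 53549/4


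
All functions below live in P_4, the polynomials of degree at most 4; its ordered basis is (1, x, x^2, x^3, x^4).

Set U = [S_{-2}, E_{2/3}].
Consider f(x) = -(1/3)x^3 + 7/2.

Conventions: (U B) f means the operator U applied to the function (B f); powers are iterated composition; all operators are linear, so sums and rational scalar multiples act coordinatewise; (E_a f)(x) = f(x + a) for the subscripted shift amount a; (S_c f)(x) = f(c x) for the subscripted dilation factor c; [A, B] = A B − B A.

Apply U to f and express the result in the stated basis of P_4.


g(x) = -8x^2 - (8/3)x - 8/9

E_{2/3} f = -(1/3)x^3 - (2/3)x^2 - (4/9)x + 551/162
S_{-2} E_{2/3} f = (8/3)x^3 - (8/3)x^2 + (8/9)x + 551/162
S_{-2} f = (8/3)x^3 + 7/2
E_{2/3} S_{-2} f = (8/3)x^3 + (16/3)x^2 + (32/9)x + 695/162
[S_{-2}, E_{2/3}] f = -8x^2 - (8/3)x - 8/9


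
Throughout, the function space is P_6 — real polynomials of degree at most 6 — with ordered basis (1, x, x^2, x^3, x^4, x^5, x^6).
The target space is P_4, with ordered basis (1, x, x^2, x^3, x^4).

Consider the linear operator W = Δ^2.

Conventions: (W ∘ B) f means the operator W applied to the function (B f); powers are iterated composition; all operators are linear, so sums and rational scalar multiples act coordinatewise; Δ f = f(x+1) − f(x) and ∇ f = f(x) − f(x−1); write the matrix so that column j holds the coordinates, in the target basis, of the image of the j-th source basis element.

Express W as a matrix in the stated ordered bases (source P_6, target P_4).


the matrix is [[0, 0, 2, 6, 14, 30, 62]; [0, 0, 0, 6, 24, 70, 180]; [0, 0, 0, 0, 12, 60, 210]; [0, 0, 0, 0, 0, 20, 120]; [0, 0, 0, 0, 0, 0, 30]] (rows listed top to bottom)

image of 1: 0
image of x: 0
image of x^2: 2
image of x^3: 6x + 6
image of x^4: 12x^2 + 24x + 14
image of x^5: 20x^3 + 60x^2 + 70x + 30
image of x^6: 30x^4 + 120x^3 + 210x^2 + 180x + 62
each image's coordinates form column j of the matrix


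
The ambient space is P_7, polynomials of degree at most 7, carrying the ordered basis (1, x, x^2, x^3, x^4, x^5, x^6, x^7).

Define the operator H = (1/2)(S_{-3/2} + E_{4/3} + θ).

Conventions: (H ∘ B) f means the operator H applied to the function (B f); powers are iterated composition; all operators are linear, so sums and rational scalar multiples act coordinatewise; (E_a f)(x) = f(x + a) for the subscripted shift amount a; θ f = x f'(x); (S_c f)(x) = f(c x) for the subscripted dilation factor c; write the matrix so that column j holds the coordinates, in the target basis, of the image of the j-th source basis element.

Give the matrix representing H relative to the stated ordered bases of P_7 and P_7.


the matrix is [[1, 2/3, 8/9, 32/27, 128/81, 512/243, 2048/729, 8192/2187]; [0, 1/4, 4/3, 8/3, 128/27, 640/81, 1024/81, 14336/729]; [0, 0, 21/8, 2, 16/3, 320/27, 640/27, 3584/81]; [0, 0, 0, 5/16, 8/3, 80/9, 640/27, 4480/81]; [0, 0, 0, 0, 161/32, 10/3, 40/3, 1120/27]; [0, 0, 0, 0, 0, -51/64, 4, 56/3]; [0, 0, 0, 0, 0, 0, 1177/128, 14/3]; [0, 0, 0, 0, 0, 0, 0, -1163/256]] (rows listed top to bottom)

image of 1: 1
image of x: (1/4)x + 2/3
image of x^2: (21/8)x^2 + (4/3)x + 8/9
image of x^3: (5/16)x^3 + 2x^2 + (8/3)x + 32/27
image of x^4: (161/32)x^4 + (8/3)x^3 + (16/3)x^2 + (128/27)x + 128/81
image of x^5: -(51/64)x^5 + (10/3)x^4 + (80/9)x^3 + (320/27)x^2 + (640/81)x + 512/243
image of x^6: (1177/128)x^6 + 4x^5 + (40/3)x^4 + (640/27)x^3 + (640/27)x^2 + (1024/81)x + 2048/729
image of x^7: -(1163/256)x^7 + (14/3)x^6 + (56/3)x^5 + (1120/27)x^4 + (4480/81)x^3 + (3584/81)x^2 + (14336/729)x + 8192/2187
each image's coordinates form column j of the matrix


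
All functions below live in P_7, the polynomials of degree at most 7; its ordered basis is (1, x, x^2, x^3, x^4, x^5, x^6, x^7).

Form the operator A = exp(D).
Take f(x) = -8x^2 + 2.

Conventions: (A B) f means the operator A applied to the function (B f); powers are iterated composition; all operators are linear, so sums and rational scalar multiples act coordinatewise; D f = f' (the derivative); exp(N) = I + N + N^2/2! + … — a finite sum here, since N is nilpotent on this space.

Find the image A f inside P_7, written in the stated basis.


order-1 term: -16x
order-2 term: -8
the series for exp(D) f terminates at order 2
exp(D) f = -8x^2 - 16x - 6

the image equals g(x) = -8x^2 - 16x - 6


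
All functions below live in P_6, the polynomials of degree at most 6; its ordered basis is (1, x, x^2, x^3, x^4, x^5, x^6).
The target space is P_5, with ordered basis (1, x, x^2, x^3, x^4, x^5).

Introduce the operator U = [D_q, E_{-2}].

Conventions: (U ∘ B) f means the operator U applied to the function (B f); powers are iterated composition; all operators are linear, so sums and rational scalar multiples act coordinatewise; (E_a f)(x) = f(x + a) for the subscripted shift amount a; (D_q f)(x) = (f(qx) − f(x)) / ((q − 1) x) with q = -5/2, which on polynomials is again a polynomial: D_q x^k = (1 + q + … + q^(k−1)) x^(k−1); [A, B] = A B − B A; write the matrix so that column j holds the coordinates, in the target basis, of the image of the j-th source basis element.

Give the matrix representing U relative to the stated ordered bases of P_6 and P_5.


the matrix is [[0, 0, -7, -7, -119, -371, -2415]; [0, 0, 0, 28, 189/2, 1022, 10395/2]; [0, 0, 0, 0, -413/4, -973/2, -12635/2]; [0, 0, 0, 0, 0, 1337/4, 8505/4]; [0, 0, 0, 0, 0, 0, -16527/16]; [0, 0, 0, 0, 0, 0, 0]] (rows listed top to bottom)

image of 1: 0
image of x: 0
image of x^2: -7
image of x^3: 28x - 7
image of x^4: -(413/4)x^2 + (189/2)x - 119
image of x^5: (1337/4)x^3 - (973/2)x^2 + 1022x - 371
image of x^6: -(16527/16)x^4 + (8505/4)x^3 - (12635/2)x^2 + (10395/2)x - 2415
each image's coordinates form column j of the matrix


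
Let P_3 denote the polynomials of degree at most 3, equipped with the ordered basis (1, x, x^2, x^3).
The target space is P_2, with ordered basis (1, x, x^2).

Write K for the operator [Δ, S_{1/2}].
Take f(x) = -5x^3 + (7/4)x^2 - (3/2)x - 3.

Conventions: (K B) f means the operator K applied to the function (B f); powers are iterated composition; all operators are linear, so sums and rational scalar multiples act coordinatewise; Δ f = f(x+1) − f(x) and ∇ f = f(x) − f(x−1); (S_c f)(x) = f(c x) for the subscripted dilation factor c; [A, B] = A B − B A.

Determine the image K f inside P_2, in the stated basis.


the result is g(x) = (15/8)x^2 + (19/4)x + 61/16

S_{1/2} f = -(5/8)x^3 + (7/16)x^2 - (3/4)x - 3
Δ S_{1/2} f = -(15/8)x^2 - x - 15/16
Δ f = -15x^2 - (23/2)x - 19/4
S_{1/2} Δ f = -(15/4)x^2 - (23/4)x - 19/4
[Δ, S_{1/2}] f = (15/8)x^2 + (19/4)x + 61/16


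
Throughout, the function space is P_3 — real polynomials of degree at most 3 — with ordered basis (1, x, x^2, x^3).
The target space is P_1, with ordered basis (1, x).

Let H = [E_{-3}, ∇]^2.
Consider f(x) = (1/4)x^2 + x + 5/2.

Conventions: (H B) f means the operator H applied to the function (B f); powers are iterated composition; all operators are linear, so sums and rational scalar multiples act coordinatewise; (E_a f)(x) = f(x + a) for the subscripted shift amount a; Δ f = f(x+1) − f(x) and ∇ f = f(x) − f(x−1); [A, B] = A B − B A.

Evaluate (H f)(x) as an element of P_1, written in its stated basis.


g(x) = 0

∇ f = (1/2)x + 3/4
E_{-3} ∇ f = (1/2)x - 3/4
E_{-3} f = (1/4)x^2 - (1/2)x + 7/4
∇ E_{-3} f = (1/2)x - 3/4
[E_{-3}, ∇] f = 0
∇ [E_{-3}, ∇] f = 0
E_{-3} ∇ [E_{-3}, ∇] f = 0
E_{-3} [E_{-3}, ∇] f = 0
∇ E_{-3} [E_{-3}, ∇] f = 0
[E_{-3}, ∇] [E_{-3}, ∇] f = 0


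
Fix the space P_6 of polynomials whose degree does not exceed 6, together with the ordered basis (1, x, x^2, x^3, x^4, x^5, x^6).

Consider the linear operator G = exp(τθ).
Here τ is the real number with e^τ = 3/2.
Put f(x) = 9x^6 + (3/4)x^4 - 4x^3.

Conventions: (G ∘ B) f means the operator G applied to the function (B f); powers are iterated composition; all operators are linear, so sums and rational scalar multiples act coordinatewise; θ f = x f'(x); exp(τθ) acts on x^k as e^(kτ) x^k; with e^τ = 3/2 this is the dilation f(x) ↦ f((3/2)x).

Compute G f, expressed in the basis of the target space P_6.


the image equals g(x) = (6561/64)x^6 + (243/64)x^4 - (27/2)x^3

exp(τθ) x^k = e^(kτ) x^k; with e^τ = 3/2 this sends x^k to (3/2)^k x^k
x^3 ↦ 27/8 x^3
x^4 ↦ 81/16 x^4
x^6 ↦ 729/64 x^6
applying this coordinatewise to f: exp(τθ) f = (6561/64)x^6 + (243/64)x^4 - (27/2)x^3


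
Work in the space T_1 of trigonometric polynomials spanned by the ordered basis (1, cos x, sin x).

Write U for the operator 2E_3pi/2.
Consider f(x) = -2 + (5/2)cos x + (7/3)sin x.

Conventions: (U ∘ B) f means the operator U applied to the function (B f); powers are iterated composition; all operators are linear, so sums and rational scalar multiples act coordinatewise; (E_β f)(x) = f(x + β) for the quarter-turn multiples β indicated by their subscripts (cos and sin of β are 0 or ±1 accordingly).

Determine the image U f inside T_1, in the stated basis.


g(x) = -4 - (14/3)cos x + 5sin x

E_3pi/2 f = -2 - (7/3)cos x + (5/2)sin x
(2E_3pi/2) f = -4 - (14/3)cos x + 5sin x


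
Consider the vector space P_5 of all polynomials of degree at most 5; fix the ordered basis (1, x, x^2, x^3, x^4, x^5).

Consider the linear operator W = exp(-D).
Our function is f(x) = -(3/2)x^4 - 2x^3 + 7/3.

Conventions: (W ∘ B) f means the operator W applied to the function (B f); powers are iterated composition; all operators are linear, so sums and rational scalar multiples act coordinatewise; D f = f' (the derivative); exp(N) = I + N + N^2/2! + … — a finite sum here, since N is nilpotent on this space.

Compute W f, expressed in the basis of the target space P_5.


g(x) = -(3/2)x^4 + 4x^3 - 3x^2 + 17/6

order-1 term: 6x^3 + 6x^2
order-2 term: -9x^2 - 6x
order-3 term: 6x + 2
order-4 term: -3/2
the series for exp(-D) f terminates at order 4
exp(-D) f = -(3/2)x^4 + 4x^3 - 3x^2 + 17/6


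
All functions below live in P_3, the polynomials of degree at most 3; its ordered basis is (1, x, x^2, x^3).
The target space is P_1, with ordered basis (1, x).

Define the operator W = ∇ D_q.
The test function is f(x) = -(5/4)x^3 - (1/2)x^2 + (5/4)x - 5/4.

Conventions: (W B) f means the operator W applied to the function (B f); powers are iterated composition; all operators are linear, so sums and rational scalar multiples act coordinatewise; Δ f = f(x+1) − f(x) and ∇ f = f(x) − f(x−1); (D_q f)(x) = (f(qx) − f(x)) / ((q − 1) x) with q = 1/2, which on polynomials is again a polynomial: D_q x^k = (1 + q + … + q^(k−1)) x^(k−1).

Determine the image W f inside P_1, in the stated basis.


D_q f = -(35/16)x^2 - (3/4)x + 5/4
∇ D_q f = -(35/8)x + 23/16

the image equals g(x) = -(35/8)x + 23/16


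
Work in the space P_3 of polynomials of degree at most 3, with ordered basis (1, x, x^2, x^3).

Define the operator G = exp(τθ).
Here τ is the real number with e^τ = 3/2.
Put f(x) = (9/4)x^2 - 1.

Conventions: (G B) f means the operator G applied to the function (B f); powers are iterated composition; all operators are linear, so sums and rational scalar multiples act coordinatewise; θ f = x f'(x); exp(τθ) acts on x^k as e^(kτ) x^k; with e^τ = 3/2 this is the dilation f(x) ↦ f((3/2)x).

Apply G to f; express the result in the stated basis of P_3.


g(x) = (81/16)x^2 - 1

exp(τθ) x^k = e^(kτ) x^k; with e^τ = 3/2 this sends x^k to (3/2)^k x^k
x^2 ↦ 9/4 x^2
applying this coordinatewise to f: exp(τθ) f = (81/16)x^2 - 1


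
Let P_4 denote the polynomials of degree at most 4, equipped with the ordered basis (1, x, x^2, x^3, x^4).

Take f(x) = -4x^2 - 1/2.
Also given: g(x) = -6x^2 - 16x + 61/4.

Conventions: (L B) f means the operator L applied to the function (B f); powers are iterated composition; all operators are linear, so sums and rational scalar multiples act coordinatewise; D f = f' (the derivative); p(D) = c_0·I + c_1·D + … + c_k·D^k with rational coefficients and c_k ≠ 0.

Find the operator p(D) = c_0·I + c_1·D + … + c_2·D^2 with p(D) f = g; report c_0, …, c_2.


p(D) = (3/2)·I + 2·D − 2·D^2, i.e. c_0 = 3/2, c_1 = 2, c_2 = -2

D^0 f = -4x^2 - 1/2
D^1 f = -8x
D^2 f = -8
matching coefficients of g against c_0 f + c_1 Df + … from the top degree down determines the c_i
solution: c_0 = 3/2, c_1 = 2, c_2 = -2


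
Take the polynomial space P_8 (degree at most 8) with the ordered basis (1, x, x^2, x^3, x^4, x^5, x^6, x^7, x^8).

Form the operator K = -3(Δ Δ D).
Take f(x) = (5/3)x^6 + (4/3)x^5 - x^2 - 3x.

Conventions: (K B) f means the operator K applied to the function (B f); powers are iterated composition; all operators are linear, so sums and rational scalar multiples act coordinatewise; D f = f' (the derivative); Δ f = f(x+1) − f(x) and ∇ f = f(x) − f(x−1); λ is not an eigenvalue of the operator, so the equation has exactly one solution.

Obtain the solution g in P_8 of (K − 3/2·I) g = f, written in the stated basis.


g(x) = -(10/9)x^6 - (8/9)x^5 + (800/3)x^3 + (2722/3)x^2 + (3446/3)x - 24080/9

write g with unknown coordinates in the stated basis and equate coefficients in (K − 3/2·I) g = f
solving from the highest basis element down gives g = -(10/9)x^6 - (8/9)x^5 + (800/3)x^3 + (2722/3)x^2 + (3446/3)x - 24080/9
check: K g = 400x^3 + 1360x^2 + 1720x - 12040/3
so K g − 3/2·g = (5/3)x^6 + (4/3)x^5 - x^2 - 3x = f ✓


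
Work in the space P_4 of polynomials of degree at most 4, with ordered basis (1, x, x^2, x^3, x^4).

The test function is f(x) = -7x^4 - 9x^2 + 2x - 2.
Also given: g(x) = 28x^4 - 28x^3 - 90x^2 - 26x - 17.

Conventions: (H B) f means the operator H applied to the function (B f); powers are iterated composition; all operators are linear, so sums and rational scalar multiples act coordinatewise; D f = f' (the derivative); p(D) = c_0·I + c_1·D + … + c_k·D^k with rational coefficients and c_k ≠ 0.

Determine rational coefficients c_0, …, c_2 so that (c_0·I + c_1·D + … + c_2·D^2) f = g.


D^0 f = -7x^4 - 9x^2 + 2x - 2
D^1 f = -28x^3 - 18x + 2
D^2 f = -84x^2 - 18
matching coefficients of g against c_0 f + c_1 Df + … from the top degree down determines the c_i
solution: c_0 = -4, c_1 = 1, c_2 = 3/2

c_0 = -4, c_1 = 1, c_2 = 3/2


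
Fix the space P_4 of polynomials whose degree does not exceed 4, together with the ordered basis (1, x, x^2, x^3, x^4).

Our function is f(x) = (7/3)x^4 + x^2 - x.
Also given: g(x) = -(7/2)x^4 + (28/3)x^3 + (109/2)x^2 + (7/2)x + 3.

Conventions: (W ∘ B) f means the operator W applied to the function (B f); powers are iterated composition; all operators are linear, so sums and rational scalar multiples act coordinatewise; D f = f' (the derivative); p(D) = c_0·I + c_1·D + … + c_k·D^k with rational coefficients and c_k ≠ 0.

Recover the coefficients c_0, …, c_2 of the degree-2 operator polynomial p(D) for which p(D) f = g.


c_0 = -3/2, c_1 = 1, c_2 = 2

D^0 f = (7/3)x^4 + x^2 - x
D^1 f = (28/3)x^3 + 2x - 1
D^2 f = 28x^2 + 2
matching coefficients of g against c_0 f + c_1 Df + … from the top degree down determines the c_i
solution: c_0 = -3/2, c_1 = 1, c_2 = 2


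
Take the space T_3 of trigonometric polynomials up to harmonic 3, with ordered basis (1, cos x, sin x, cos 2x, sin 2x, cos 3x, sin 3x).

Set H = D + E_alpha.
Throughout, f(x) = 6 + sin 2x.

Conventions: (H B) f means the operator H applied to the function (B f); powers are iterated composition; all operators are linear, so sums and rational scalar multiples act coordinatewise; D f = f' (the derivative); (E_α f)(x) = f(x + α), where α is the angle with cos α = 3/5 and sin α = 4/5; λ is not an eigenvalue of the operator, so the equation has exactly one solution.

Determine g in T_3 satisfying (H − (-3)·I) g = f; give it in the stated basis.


the result is g(x) = 3/2 - (37/202)cos 2x + (17/101)sin 2x

write g with unknown coordinates in the stated basis and equate coefficients in (H − (-3)·I) g = f
solving from the highest basis element down gives g = 3/2 - (37/202)cos 2x + (17/101)sin 2x
check: H g = 3/2 + (111/202)cos 2x + (50/101)sin 2x
so H g − (-3)·g = 6 + sin 2x = f ✓


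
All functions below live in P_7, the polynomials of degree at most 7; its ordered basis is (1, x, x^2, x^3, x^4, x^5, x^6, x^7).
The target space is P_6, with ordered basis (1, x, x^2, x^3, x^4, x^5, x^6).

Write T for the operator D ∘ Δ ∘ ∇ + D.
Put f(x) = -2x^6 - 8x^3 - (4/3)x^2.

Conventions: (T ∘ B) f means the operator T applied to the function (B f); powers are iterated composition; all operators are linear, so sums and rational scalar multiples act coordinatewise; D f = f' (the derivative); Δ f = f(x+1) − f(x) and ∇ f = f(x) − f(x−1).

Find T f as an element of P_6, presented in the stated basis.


∇ f = -12x^5 + 30x^4 - 40x^3 + 6x^2 + (28/3)x - 14/3
Δ ∇ f = -60x^4 - 60x^2 - 48x - 20/3
D Δ ∇ f = -240x^3 - 120x - 48
D f = -12x^5 - 24x^2 - (8/3)x
(D ∘ Δ ∘ ∇ + D) f = -12x^5 - 240x^3 - 24x^2 - (368/3)x - 48

the result is g(x) = -12x^5 - 240x^3 - 24x^2 - (368/3)x - 48


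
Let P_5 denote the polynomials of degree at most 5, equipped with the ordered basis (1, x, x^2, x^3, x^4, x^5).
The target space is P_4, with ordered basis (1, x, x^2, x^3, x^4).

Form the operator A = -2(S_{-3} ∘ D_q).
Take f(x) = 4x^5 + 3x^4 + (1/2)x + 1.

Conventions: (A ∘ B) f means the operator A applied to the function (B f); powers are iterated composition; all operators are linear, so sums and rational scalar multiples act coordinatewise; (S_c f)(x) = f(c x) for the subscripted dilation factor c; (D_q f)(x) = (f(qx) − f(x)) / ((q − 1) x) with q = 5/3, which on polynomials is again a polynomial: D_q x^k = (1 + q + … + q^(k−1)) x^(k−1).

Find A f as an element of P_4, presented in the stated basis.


g(x) = -11528x^4 + 1632x^3 - 1

D_q f = (5764/81)x^4 + (272/9)x^3 + 1/2
S_{-3} D_q f = 5764x^4 - 816x^3 + 1/2
(-2(S_{-3} ∘ D_q)) f = -11528x^4 + 1632x^3 - 1


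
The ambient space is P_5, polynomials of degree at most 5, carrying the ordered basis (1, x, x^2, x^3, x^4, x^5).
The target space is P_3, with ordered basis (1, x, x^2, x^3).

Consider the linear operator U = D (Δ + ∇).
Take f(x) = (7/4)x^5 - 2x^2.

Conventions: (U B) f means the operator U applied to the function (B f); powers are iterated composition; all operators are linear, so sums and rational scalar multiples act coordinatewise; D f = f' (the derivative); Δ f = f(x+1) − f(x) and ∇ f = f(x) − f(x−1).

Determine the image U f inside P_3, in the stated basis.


Δ f = (35/4)x^4 + (35/2)x^3 + (35/2)x^2 + (19/4)x - 1/4
∇ f = (35/4)x^4 - (35/2)x^3 + (35/2)x^2 - (51/4)x + 15/4
(Δ + ∇) f = (35/2)x^4 + 35x^2 - 8x + 7/2
D (Δ + ∇) f = 70x^3 + 70x - 8

g(x) = 70x^3 + 70x - 8


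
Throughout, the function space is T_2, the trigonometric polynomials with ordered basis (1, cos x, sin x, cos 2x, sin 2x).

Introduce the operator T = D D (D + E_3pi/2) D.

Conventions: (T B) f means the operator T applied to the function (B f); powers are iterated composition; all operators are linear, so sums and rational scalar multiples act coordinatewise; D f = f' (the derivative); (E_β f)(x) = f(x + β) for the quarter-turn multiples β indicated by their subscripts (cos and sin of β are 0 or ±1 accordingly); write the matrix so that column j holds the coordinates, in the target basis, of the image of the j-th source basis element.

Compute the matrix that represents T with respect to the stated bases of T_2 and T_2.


image of 1: 0
image of cos x: 0
image of sin x: 0
image of cos 2x: 16cos 2x - 8sin 2x
image of sin 2x: 8cos 2x + 16sin 2x
each image's coordinates form column j of the matrix

the matrix is [[0, 0, 0, 0, 0]; [0, 0, 0, 0, 0]; [0, 0, 0, 0, 0]; [0, 0, 0, 16, 8]; [0, 0, 0, -8, 16]] (rows listed top to bottom)


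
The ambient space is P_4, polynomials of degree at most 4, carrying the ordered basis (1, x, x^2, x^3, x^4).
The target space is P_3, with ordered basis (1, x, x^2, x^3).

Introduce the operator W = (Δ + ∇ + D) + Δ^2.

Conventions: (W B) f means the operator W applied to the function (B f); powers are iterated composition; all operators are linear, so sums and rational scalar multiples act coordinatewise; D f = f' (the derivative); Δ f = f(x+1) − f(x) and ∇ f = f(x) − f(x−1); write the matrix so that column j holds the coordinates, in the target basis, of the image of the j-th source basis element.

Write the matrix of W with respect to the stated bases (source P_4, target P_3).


the matrix is [[0, 3, 2, 8, 14]; [0, 0, 6, 6, 32]; [0, 0, 0, 9, 12]; [0, 0, 0, 0, 12]] (rows listed top to bottom)

image of 1: 0
image of x: 3
image of x^2: 6x + 2
image of x^3: 9x^2 + 6x + 8
image of x^4: 12x^3 + 12x^2 + 32x + 14
each image's coordinates form column j of the matrix


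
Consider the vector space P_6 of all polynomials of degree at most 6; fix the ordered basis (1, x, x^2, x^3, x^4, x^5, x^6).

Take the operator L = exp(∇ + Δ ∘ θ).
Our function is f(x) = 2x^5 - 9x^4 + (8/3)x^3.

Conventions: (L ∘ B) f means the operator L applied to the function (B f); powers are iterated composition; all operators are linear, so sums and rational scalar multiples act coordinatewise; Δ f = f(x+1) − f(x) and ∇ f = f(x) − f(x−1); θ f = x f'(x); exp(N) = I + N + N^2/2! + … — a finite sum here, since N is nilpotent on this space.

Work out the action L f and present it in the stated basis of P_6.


order-1 term: 60x^4 - 100x^3 - 10x^2 - 124x - 13/3
order-2 term: 600x^3 - 60x^2 + 270x - 239
order-3 term: 2400x^2 + 1080x + 960
order-4 term: 3600x + 1140
order-5 term: 1440
the series for exp(∇ + Δ ∘ θ) f terminates at order 5
exp(∇ + Δ ∘ θ) f = 2x^5 + 51x^4 + (1508/3)x^3 + 2330x^2 + 4826x + 9890/3

the result is g(x) = 2x^5 + 51x^4 + (1508/3)x^3 + 2330x^2 + 4826x + 9890/3


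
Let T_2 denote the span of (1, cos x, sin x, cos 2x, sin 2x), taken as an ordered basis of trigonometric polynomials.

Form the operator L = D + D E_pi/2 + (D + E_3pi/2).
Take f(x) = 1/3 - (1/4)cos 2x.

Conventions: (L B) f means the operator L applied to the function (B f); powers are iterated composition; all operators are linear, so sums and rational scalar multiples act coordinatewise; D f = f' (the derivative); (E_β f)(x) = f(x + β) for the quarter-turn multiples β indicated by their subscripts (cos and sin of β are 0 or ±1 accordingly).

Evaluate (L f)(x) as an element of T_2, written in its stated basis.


D f = (1/2)sin 2x
E_pi/2 f = 1/3 + (1/4)cos 2x
D E_pi/2 f = -(1/2)sin 2x
D f = (1/2)sin 2x
E_3pi/2 f = 1/3 + (1/4)cos 2x
(D + E_3pi/2) f = 1/3 + (1/4)cos 2x + (1/2)sin 2x
(D + D E_pi/2 + (D + E_3pi/2)) f = 1/3 + (1/4)cos 2x + (1/2)sin 2x

the result is g(x) = 1/3 + (1/4)cos 2x + (1/2)sin 2x


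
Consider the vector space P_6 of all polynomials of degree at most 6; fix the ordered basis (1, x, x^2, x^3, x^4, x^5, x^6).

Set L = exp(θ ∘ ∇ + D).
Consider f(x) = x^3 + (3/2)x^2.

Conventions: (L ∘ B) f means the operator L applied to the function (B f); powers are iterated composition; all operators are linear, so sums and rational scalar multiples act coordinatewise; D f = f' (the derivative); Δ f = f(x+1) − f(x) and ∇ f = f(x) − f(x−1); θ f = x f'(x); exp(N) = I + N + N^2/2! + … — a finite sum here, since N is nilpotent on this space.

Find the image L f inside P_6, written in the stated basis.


order-1 term: 9x^2 + 3x
order-2 term: 18x + 3/2
order-3 term: 6
the series for exp(θ ∘ ∇ + D) f terminates at order 3
exp(θ ∘ ∇ + D) f = x^3 + (21/2)x^2 + 21x + 15/2

the result is g(x) = x^3 + (21/2)x^2 + 21x + 15/2


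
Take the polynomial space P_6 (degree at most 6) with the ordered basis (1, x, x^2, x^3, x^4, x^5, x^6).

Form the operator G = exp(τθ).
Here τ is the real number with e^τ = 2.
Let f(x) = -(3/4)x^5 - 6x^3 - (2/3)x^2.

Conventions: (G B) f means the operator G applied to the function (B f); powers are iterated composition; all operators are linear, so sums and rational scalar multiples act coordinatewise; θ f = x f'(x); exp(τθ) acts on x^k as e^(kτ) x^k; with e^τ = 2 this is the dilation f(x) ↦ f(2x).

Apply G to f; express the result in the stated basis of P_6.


exp(τθ) x^k = e^(kτ) x^k; with e^τ = 2 this sends x^k to 2^k x^k
x^2 ↦ 4 x^2
x^3 ↦ 8 x^3
x^5 ↦ 32 x^5
applying this coordinatewise to f: exp(τθ) f = -24x^5 - 48x^3 - (8/3)x^2

g(x) = -24x^5 - 48x^3 - (8/3)x^2


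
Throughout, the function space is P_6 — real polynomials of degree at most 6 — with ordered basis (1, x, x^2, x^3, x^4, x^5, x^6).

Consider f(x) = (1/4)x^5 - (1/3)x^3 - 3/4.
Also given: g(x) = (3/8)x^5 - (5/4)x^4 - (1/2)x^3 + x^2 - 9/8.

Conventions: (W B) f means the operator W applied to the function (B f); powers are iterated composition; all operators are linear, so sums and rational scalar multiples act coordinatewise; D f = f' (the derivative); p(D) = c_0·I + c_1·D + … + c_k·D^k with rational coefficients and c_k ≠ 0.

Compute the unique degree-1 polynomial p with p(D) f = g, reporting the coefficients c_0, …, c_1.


D^0 f = (1/4)x^5 - (1/3)x^3 - 3/4
D^1 f = (5/4)x^4 - x^2
matching coefficients of g against c_0 f + c_1 Df + … from the top degree down determines the c_i
solution: c_0 = 3/2, c_1 = -1

c_0 = 3/2, c_1 = -1


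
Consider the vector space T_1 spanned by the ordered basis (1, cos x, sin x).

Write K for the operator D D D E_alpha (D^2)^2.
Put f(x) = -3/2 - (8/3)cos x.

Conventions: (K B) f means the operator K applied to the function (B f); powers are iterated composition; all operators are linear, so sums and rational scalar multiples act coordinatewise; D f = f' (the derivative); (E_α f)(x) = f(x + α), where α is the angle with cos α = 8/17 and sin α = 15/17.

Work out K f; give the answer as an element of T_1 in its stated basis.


D f = (8/3)sin x
D D f = (8/3)cos x
D D^2 f = -(8/3)sin x
D D D^2 f = -(8/3)cos x
E_alpha (D^2)^2 f = -(64/51)cos x + (40/17)sin x
D E_alpha (D^2)^2 f = (40/17)cos x + (64/51)sin x
D D E_alpha (D^2)^2 f = (64/51)cos x - (40/17)sin x
D (D D) E_alpha (D^2)^2 f = -(40/17)cos x - (64/51)sin x

g(x) = -(40/17)cos x - (64/51)sin x


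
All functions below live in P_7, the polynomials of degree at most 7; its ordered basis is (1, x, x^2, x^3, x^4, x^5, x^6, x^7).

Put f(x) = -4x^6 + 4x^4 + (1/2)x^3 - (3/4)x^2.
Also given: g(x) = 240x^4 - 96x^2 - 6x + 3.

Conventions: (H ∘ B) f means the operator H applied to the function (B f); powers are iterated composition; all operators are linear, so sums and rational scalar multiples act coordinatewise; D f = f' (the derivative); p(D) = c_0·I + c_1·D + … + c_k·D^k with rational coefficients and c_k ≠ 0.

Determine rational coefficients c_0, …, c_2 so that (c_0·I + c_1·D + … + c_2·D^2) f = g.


D^0 f = -4x^6 + 4x^4 + (1/2)x^3 - (3/4)x^2
D^1 f = -24x^5 + 16x^3 + (3/2)x^2 - (3/2)x
D^2 f = -120x^4 + 48x^2 + 3x - 3/2
matching coefficients of g against c_0 f + c_1 Df + … from the top degree down determines the c_i
solution: c_0 = 0, c_1 = 0, c_2 = -2

p(D) = -2·D^2, i.e. c_0 = 0, c_1 = 0, c_2 = -2


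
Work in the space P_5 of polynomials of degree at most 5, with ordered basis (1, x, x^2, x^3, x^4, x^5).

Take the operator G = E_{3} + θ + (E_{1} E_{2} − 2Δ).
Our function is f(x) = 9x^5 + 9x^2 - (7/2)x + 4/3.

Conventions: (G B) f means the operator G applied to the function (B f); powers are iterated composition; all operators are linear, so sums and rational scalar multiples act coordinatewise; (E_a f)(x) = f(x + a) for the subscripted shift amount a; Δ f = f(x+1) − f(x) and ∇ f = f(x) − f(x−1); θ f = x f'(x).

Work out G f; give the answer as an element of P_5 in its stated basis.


g(x) = 63x^5 + 180x^4 + 1440x^3 + 4716x^2 + (14523/2)x + 13466/3

E_{3} f = 9x^5 + 135x^4 + 810x^3 + 2439x^2 + (7391/2)x + 13553/6
θ f = 45x^5 + 18x^2 - (7/2)x
E_{2} f = 9x^5 + 90x^4 + 360x^3 + 729x^2 + (1505/2)x + 955/3
E_{1} E_{2} f = 9x^5 + 135x^4 + 810x^3 + 2439x^2 + (7391/2)x + 13553/6
Δ f = 45x^4 + 90x^3 + 90x^2 + 63x + 29/2
(-2Δ) f = -90x^4 - 180x^3 - 180x^2 - 126x - 29
(E_{1} E_{2} − 2Δ) f = 9x^5 + 45x^4 + 630x^3 + 2259x^2 + (7139/2)x + 13379/6
(E_{3} + θ + (E_{1} E_{2} − 2Δ)) f = 63x^5 + 180x^4 + 1440x^3 + 4716x^2 + (14523/2)x + 13466/3


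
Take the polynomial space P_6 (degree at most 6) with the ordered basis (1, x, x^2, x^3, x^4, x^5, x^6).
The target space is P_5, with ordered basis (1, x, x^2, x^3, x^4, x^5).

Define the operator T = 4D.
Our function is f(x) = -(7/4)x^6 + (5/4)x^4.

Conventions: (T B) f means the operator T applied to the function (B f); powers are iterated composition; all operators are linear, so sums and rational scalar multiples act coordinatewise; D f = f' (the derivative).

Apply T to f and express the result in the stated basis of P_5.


D f = -(21/2)x^5 + 5x^3
(4D) f = -42x^5 + 20x^3

g(x) = -42x^5 + 20x^3


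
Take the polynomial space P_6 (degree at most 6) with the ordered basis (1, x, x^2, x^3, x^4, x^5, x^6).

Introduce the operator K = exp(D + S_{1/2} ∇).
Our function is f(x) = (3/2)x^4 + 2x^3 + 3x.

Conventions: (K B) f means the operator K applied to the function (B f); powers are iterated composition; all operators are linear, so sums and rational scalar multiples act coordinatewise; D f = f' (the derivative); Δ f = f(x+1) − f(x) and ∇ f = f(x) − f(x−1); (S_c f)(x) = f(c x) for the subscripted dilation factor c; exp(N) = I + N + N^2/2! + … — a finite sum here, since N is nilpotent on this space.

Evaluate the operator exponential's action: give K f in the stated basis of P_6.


the image equals g(x) = (3/2)x^4 + (35/4)x^3 + (573/32)x^2 + (591/32)x + 719/64

order-1 term: (27/4)x^3 + (21/4)x^2 + 13/2
order-2 term: (405/32)x^2 + (45/16)x + 3/4
order-3 term: (405/32)x - 75/32
order-4 term: 405/64
the series for exp(D + S_{1/2} ∇) f terminates at order 4
exp(D + S_{1/2} ∇) f = (3/2)x^4 + (35/4)x^3 + (573/32)x^2 + (591/32)x + 719/64


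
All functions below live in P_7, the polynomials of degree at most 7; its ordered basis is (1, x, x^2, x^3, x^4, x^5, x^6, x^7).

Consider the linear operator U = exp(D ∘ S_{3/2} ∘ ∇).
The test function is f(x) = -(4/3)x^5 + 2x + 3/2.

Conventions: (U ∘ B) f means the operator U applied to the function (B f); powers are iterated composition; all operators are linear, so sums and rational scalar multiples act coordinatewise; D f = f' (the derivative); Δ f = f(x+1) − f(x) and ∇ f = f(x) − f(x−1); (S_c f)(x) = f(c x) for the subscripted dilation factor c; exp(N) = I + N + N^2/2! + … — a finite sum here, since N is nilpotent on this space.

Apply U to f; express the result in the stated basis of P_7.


order-1 term: -135x^3 + 135x^2 - 60x + 10
order-2 term: -(3645/4)x + 2025/4
the series for exp(D ∘ S_{3/2} ∘ ∇) f terminates at order 2
exp(D ∘ S_{3/2} ∘ ∇) f = -(4/3)x^5 - 135x^3 + 135x^2 - (3877/4)x + 2071/4

g(x) = -(4/3)x^5 - 135x^3 + 135x^2 - (3877/4)x + 2071/4


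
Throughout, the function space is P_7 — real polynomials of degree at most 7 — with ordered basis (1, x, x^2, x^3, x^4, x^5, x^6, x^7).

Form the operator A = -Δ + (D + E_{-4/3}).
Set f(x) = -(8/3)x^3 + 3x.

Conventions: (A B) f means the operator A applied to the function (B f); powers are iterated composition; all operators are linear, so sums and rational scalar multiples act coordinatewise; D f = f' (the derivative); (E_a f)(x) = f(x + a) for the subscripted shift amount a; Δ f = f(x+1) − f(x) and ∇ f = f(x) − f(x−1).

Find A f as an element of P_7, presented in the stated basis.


Δ f = -8x^2 - 8x + 1/3
(-Δ) f = 8x^2 + 8x - 1/3
D f = -8x^2 + 3
E_{-4/3} f = -(8/3)x^3 + (32/3)x^2 - (101/9)x + 188/81
(D + E_{-4/3}) f = -(8/3)x^3 + (8/3)x^2 - (101/9)x + 431/81
(-Δ + (D + E_{-4/3})) f = -(8/3)x^3 + (32/3)x^2 - (29/9)x + 404/81

the image equals g(x) = -(8/3)x^3 + (32/3)x^2 - (29/9)x + 404/81


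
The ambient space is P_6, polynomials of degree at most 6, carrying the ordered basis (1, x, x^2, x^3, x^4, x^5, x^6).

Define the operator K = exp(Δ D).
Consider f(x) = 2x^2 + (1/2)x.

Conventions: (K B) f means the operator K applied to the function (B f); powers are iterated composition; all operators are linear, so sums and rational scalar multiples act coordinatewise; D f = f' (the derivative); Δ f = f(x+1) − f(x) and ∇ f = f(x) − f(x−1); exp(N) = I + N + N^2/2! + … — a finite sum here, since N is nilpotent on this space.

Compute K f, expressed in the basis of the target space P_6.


order-1 term: 4
the series for exp(Δ D) f terminates at order 1
exp(Δ D) f = 2x^2 + (1/2)x + 4

g(x) = 2x^2 + (1/2)x + 4


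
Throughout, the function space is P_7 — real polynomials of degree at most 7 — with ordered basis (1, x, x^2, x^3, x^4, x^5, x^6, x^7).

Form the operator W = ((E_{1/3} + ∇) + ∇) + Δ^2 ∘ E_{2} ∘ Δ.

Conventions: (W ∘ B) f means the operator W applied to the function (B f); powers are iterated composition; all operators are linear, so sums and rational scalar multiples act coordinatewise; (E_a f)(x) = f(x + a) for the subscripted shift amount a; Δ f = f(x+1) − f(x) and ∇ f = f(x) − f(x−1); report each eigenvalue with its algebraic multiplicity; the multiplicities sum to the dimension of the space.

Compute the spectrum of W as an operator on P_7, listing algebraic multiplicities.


λ = 1 (multiplicity 8)

image of 1: 1
image of x: x + 7/3
image of x^2: x^2 + (14/3)x - 17/9
image of x^3: x^3 + 7x^2 - (17/3)x + 217/27
image of x^4: x^4 + (28/3)x^3 - (34/3)x^2 + (868/27)x + 6643/81
image of x^5: x^5 + (35/3)x^4 - (170/9)x^3 + (2170/27)x^2 + (33215/81)x + 182737/243
image of x^6: x^6 + 14x^5 - (85/3)x^4 + (4340/27)x^3 + (33215/27)x^2 + (365474/81)x + 3978883/729
image of x^7: x^7 + (49/3)x^6 - (119/3)x^5 + (7595/27)x^4 + (232505/81)x^3 + (1279159/81)x^2 + (27852181/729)x + 77437297/2187
the matrix is upper triangular; its diagonal is (1, 1, 1, 1, 1, 1, 1, 1)
for a triangular matrix the eigenvalues are the diagonal entries, with algebraic multiplicity their repetition count


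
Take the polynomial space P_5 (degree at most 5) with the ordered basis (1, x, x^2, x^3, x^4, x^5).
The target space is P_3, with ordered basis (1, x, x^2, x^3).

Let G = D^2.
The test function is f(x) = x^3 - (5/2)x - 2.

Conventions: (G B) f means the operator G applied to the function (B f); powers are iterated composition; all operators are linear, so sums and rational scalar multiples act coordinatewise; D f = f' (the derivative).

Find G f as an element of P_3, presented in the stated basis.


the image equals g(x) = 6x

D f = 3x^2 - 5/2
D D f = 6x


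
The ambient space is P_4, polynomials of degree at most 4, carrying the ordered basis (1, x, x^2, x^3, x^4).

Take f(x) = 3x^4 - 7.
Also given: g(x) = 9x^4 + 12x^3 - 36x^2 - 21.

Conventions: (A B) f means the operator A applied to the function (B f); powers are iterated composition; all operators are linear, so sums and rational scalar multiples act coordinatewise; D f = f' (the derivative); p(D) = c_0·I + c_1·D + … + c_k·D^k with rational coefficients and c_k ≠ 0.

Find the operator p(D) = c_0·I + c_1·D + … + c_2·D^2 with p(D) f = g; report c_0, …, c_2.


D^0 f = 3x^4 - 7
D^1 f = 12x^3
D^2 f = 36x^2
matching coefficients of g against c_0 f + c_1 Df + … from the top degree down determines the c_i
solution: c_0 = 3, c_1 = 1, c_2 = -1

p(D) = 3·I + D − D^2, i.e. c_0 = 3, c_1 = 1, c_2 = -1


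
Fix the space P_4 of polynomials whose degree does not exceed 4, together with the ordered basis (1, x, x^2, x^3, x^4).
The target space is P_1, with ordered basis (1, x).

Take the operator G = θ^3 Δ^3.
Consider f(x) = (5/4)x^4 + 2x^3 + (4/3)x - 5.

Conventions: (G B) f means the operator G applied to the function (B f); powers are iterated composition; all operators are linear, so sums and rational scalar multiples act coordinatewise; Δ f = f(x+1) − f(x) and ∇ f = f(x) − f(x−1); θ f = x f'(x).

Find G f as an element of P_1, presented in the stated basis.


the image equals g(x) = 30x

Δ f = 5x^3 + (27/2)x^2 + 11x + 55/12
Δ Δ f = 15x^2 + 42x + 59/2
Δ Δ Δ f = 30x + 57
θ Δ^3 f = 30x
θ θ Δ^3 f = 30x
θ θ θ Δ^3 f = 30x
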